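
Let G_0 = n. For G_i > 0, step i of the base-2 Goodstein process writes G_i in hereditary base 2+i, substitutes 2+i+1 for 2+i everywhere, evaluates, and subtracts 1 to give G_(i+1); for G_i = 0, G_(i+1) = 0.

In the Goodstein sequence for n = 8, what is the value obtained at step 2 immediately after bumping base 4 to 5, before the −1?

6311

G_0=8  [base 2] 2^(2 + 1)  →[2↦3]→  3^(3 + 1) = 81  −1 ⇒ G_1=80
G_1=80  [base 3] 2·3^3 + 2·3^2 + 2·3 + 2  →[3↦4]→  2·4^4 + 2·4^2 + 2·4 + 2 = 554  −1 ⇒ G_2=553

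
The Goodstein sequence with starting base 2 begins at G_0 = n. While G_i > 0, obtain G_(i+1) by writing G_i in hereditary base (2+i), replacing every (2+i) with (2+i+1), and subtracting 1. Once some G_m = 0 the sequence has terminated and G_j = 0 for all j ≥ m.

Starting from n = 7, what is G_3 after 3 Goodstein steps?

[0] 7 ≡ 2^2 + 2 + 1 (base 2). Lift 3: 31. −1: 30.
[1] 30 ≡ 3^3 + 3 (base 3). Lift 4: 260. −1: 259.
[2] 259 ≡ 4^4 + 3 (base 4). Lift 5: 3128. −1: 3127.
[3] 3127 ≡ 5^5 + 2 (base 5). Lift 6: 46658. −1: 46657.

3127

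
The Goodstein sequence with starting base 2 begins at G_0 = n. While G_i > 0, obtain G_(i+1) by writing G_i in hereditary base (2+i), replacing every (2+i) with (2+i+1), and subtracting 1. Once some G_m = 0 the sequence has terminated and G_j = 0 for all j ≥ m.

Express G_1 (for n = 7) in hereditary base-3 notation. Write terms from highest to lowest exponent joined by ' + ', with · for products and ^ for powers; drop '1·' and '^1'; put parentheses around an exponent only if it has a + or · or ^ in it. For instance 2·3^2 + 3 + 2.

(0) 7|_2 = 2^2 + 2 + 1 ↦ 3^3 + 3 + 1|_3 = 31 ⇒ 30
(1) 30|_3 = 3^3 + 3 ↦ 4^4 + 4|_4 = 260 ⇒ 259

3^3 + 3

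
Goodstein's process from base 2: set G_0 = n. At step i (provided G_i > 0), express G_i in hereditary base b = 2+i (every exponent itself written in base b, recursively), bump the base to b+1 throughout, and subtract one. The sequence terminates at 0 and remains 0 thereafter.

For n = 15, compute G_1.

[0] 15 ≡ 2^(2 + 1) + 2^2 + 2 + 1 (base 2). Lift 3: 112. −1: 111.
[1] 111 ≡ 3^(3 + 1) + 3^3 + 3 (base 3). Lift 4: 1284. −1: 1283.

111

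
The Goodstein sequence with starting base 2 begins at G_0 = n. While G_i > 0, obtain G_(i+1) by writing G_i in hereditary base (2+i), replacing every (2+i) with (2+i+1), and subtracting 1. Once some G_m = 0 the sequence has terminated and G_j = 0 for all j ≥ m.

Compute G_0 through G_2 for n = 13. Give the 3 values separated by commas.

13, 108, 1279

[0] 13 ≡ 2^(2 + 1) + 2^2 + 1 (base 2). Lift 3: 109. −1: 108.
[1] 108 ≡ 3^(3 + 1) + 3^3 (base 3). Lift 4: 1280. −1: 1279.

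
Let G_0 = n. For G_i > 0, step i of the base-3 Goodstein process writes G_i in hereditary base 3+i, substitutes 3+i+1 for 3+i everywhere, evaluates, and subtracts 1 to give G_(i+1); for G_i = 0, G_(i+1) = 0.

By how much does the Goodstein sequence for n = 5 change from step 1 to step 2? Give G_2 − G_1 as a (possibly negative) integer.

0

base 3: 5 = 3 + 2; at 4: 4 + 2 = 6; next = 5
base 4: 5 = 4 + 1; at 5: 5 + 1 = 6; next = 5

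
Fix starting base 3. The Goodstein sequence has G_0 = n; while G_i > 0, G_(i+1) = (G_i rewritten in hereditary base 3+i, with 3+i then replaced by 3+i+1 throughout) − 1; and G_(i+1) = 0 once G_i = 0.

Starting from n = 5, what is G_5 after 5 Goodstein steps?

G_0=5  [base 3] 3 + 2  →[3↦4]→  4 + 2 = 6  −1 ⇒ G_1=5
G_1=5  [base 4] 4 + 1  →[4↦5]→  5 + 1 = 6  −1 ⇒ G_2=5
G_2=5  [base 5] 5  →[5↦6]→  6 = 6  −1 ⇒ G_3=5
G_3=5  [base 6] 5  →[6↦7]→  5 = 5  −1 ⇒ G_4=4
G_4=4  [base 7] 4  →[7↦8]→  4 = 4  −1 ⇒ G_5=3
G_5=3  [base 8] 3  →[8↦9]→  3 = 3  −1 ⇒ G_6=2

3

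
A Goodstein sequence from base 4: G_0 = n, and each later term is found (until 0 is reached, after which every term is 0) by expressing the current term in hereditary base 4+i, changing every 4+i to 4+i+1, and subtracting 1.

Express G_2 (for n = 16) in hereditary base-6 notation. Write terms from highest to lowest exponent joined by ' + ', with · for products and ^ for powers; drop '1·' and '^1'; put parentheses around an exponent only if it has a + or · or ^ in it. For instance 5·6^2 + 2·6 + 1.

4·6 + 3

G_0=16  [base 4] 4^2  →[4↦5]→  5^2 = 25  −1 ⇒ G_1=24
G_1=24  [base 5] 4·5 + 4  →[5↦6]→  4·6 + 4 = 28  −1 ⇒ G_2=27
G_2=27  [base 6] 4·6 + 3  →[6↦7]→  4·7 + 3 = 31  −1 ⇒ G_3=30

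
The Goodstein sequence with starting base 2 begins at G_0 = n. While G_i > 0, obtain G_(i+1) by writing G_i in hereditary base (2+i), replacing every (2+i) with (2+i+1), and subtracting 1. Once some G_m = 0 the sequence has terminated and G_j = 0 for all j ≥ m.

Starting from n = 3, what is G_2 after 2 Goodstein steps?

3

(0) 3|_2 = 2 + 1 ↦ 3 + 1|_3 = 4 ⇒ 3
(1) 3|_3 = 3 ↦ 4|_4 = 4 ⇒ 3
(2) 3|_4 = 3 ↦ 3|_5 = 3 ⇒ 2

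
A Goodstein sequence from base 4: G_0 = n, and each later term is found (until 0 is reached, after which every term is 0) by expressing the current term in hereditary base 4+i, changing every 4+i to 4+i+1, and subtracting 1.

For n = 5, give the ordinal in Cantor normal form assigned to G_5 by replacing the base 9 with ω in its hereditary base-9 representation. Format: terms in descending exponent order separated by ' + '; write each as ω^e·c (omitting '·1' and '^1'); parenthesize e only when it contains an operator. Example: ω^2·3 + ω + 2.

2

step 0: 5 = 4 + 1; sub 5 for 4: 5 + 1; = 6; G_1 = 6−1 = 5
step 1: 5 = 5; sub 6 for 5: 6; = 6; G_2 = 6−1 = 5
step 2: 5 = 5; sub 7 for 6: 5; = 5; G_3 = 5−1 = 4
step 3: 4 = 4; sub 8 for 7: 4; = 4; G_4 = 4−1 = 3
step 4: 3 = 3; sub 9 for 8: 3; = 3; G_5 = 3−1 = 2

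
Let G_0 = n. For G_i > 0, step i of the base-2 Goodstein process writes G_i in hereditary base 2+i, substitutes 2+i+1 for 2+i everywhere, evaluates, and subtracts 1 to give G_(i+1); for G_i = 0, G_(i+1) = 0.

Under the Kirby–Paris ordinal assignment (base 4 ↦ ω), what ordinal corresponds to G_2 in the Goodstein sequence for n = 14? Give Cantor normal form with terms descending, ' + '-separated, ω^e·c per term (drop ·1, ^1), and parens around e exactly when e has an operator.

ω^(ω + 1) + ω^ω + 1

14 —HB2→ 2^(2 + 1) + 2^2 + 2 —bump→ 3^(3 + 1) + 3^3 + 3 = 111 —(−1)→ 110
110 —HB3→ 3^(3 + 1) + 3^3 + 2 —bump→ 4^(4 + 1) + 4^4 + 2 = 1282 —(−1)→ 1281
1281 —HB4→ 4^(4 + 1) + 4^4 + 1 —bump→ 5^(5 + 1) + 5^5 + 1 = 18751 —(−1)→ 18750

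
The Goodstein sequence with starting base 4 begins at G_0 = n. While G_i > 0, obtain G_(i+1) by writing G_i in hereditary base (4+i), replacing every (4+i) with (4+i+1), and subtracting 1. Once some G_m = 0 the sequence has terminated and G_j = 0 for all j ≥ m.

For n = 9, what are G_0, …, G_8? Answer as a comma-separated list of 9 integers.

9, 10, 11, 11, 11, 11, 11, 11, 11

(0) 9|_4 = 2·4 + 1 ↦ 2·5 + 1|_5 = 11 ⇒ 10
(1) 10|_5 = 2·5 ↦ 2·6|_6 = 12 ⇒ 11
(2) 11|_6 = 6 + 5 ↦ 7 + 5|_7 = 12 ⇒ 11
(3) 11|_7 = 7 + 4 ↦ 8 + 4|_8 = 12 ⇒ 11
(4) 11|_8 = 8 + 3 ↦ 9 + 3|_9 = 12 ⇒ 11
(5) 11|_9 = 9 + 2 ↦ 10 + 2|_10 = 12 ⇒ 11
(6) 11|_10 = 10 + 1 ↦ 11 + 1|_11 = 12 ⇒ 11
(7) 11|_11 = 11 ↦ 12|_12 = 12 ⇒ 11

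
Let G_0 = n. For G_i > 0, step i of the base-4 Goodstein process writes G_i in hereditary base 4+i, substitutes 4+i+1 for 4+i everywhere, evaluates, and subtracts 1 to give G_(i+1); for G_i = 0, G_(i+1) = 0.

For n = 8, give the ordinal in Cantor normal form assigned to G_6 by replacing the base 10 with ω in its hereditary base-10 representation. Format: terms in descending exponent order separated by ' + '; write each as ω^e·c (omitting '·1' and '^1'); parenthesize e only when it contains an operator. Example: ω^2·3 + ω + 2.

base 4: 8 = 2·4; at 5: 2·5 = 10; next = 9
base 5: 9 = 5 + 4; at 6: 6 + 4 = 10; next = 9
base 6: 9 = 6 + 3; at 7: 7 + 3 = 10; next = 9
base 7: 9 = 7 + 2; at 8: 8 + 2 = 10; next = 9
base 8: 9 = 8 + 1; at 9: 9 + 1 = 10; next = 9
base 9: 9 = 9; at 10: 10 = 10; next = 9
base 10: 9 = 9; at 11: 9 = 9; next = 8

9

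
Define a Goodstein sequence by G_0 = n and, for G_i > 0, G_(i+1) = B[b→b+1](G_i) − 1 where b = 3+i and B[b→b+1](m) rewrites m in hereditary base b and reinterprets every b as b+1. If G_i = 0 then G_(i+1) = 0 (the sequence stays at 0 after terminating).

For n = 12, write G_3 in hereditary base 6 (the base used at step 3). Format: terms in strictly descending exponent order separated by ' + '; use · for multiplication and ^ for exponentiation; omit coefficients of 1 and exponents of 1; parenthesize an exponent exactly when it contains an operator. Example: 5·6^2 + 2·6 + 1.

6^2 + 1

12 —HB3→ 3^2 + 3 —bump→ 4^2 + 4 = 20 —(−1)→ 19
19 —HB4→ 4^2 + 3 —bump→ 5^2 + 3 = 28 —(−1)→ 27
27 —HB5→ 5^2 + 2 —bump→ 6^2 + 2 = 38 —(−1)→ 37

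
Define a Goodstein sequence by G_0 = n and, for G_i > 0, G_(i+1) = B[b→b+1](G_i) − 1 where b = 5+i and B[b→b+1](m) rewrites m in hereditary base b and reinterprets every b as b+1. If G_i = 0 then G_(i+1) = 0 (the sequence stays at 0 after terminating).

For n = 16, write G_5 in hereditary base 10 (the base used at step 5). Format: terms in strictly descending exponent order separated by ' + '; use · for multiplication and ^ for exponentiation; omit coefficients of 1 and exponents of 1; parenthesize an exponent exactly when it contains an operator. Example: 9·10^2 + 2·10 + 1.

2·10 + 3

16 —HB5→ 3·5 + 1 —bump→ 3·6 + 1 = 19 —(−1)→ 18
18 —HB6→ 3·6 —bump→ 3·7 = 21 —(−1)→ 20
20 —HB7→ 2·7 + 6 —bump→ 2·8 + 6 = 22 —(−1)→ 21
21 —HB8→ 2·8 + 5 —bump→ 2·9 + 5 = 23 —(−1)→ 22
22 —HB9→ 2·9 + 4 —bump→ 2·10 + 4 = 24 —(−1)→ 23
23 —HB10→ 2·10 + 3 —bump→ 2·11 + 3 = 25 —(−1)→ 24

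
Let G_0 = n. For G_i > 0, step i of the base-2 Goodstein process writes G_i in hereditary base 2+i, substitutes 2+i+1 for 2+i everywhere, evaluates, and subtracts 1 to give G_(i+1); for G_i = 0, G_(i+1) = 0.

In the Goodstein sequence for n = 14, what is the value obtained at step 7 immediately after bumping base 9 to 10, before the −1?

100000555552

(0) 14|_2 = 2^(2 + 1) + 2^2 + 2 ↦ 3^(3 + 1) + 3^3 + 3|_3 = 111 ⇒ 110
(1) 110|_3 = 3^(3 + 1) + 3^3 + 2 ↦ 4^(4 + 1) + 4^4 + 2|_4 = 1282 ⇒ 1281
(2) 1281|_4 = 4^(4 + 1) + 4^4 + 1 ↦ 5^(5 + 1) + 5^5 + 1|_5 = 18751 ⇒ 18750
(3) 18750|_5 = 5^(5 + 1) + 5^5 ↦ 6^(6 + 1) + 6^6|_6 = 326592 ⇒ 326591
(4) 326591|_6 = 6^(6 + 1) + 5·6^5 + 5·6^4 + 5·6^3 + 5·6^2 + 5·6 + 5 ↦ 7^(7 + 1) + 5·7^5 + 5·7^4 + 5·7^3 + 5·7^2 + 5·7 + 5|_7 = 5862841 ⇒ 5862840
(5) 5862840|_7 = 7^(7 + 1) + 5·7^5 + 5·7^4 + 5·7^3 + 5·7^2 + 5·7 + 4 ↦ 8^(8 + 1) + 5·8^5 + 5·8^4 + 5·8^3 + 5·8^2 + 5·8 + 4|_8 = 134404972 ⇒ 134404971
(6) 134404971|_8 = 8^(8 + 1) + 5·8^5 + 5·8^4 + 5·8^3 + 5·8^2 + 5·8 + 3 ↦ 9^(9 + 1) + 5·9^5 + 5·9^4 + 5·9^3 + 5·9^2 + 5·9 + 3|_9 = 3487116549 ⇒ 3487116548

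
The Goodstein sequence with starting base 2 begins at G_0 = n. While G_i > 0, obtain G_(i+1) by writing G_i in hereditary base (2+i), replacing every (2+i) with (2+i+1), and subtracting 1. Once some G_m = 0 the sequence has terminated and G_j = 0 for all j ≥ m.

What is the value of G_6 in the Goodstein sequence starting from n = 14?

G_0 = 14. HB_2(14) = 2^(2 + 1) + 2^2 + 2. Bump = 111. G_1 = 110.
G_1 = 110. HB_3(110) = 3^(3 + 1) + 3^3 + 2. Bump = 1282. G_2 = 1281.
G_2 = 1281. HB_4(1281) = 4^(4 + 1) + 4^4 + 1. Bump = 18751. G_3 = 18750.
G_3 = 18750. HB_5(18750) = 5^(5 + 1) + 5^5. Bump = 326592. G_4 = 326591.
G_4 = 326591. HB_6(326591) = 6^(6 + 1) + 5·6^5 + 5·6^4 + 5·6^3 + 5·6^2 + 5·6 + 5. Bump = 5862841. G_5 = 5862840.
G_5 = 5862840. HB_7(5862840) = 7^(7 + 1) + 5·7^5 + 5·7^4 + 5·7^3 + 5·7^2 + 5·7 + 4. Bump = 134404972. G_6 = 134404971.
G_6 = 134404971. HB_8(134404971) = 8^(8 + 1) + 5·8^5 + 5·8^4 + 5·8^3 + 5·8^2 + 5·8 + 3. Bump = 3487116549. G_7 = 3487116548.

134404971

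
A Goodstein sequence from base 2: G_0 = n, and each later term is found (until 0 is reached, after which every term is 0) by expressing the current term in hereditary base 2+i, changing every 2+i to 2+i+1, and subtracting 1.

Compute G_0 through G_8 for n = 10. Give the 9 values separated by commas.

10, 83, 1025, 15625, 279935, 4215754, 84073323, 1937434592, 50000555551

10 —HB2→ 2^(2 + 1) + 2 —bump→ 3^(3 + 1) + 3 = 84 —(−1)→ 83
83 —HB3→ 3^(3 + 1) + 2 —bump→ 4^(4 + 1) + 2 = 1026 —(−1)→ 1025
1025 —HB4→ 4^(4 + 1) + 1 —bump→ 5^(5 + 1) + 1 = 15626 —(−1)→ 15625
15625 —HB5→ 5^(5 + 1) —bump→ 6^(6 + 1) = 279936 —(−1)→ 279935
279935 —HB6→ 5·6^6 + 5·6^5 + 5·6^4 + 5·6^3 + 5·6^2 + 5·6 + 5 —bump→ 5·7^7 + 5·7^5 + 5·7^4 + 5·7^3 + 5·7^2 + 5·7 + 5 = 4215755 —(−1)→ 4215754
4215754 —HB7→ 5·7^7 + 5·7^5 + 5·7^4 + 5·7^3 + 5·7^2 + 5·7 + 4 —bump→ 5·8^8 + 5·8^5 + 5·8^4 + 5·8^3 + 5·8^2 + 5·8 + 4 = 84073324 —(−1)→ 84073323
84073323 —HB8→ 5·8^8 + 5·8^5 + 5·8^4 + 5·8^3 + 5·8^2 + 5·8 + 3 —bump→ 5·9^9 + 5·9^5 + 5·9^4 + 5·9^3 + 5·9^2 + 5·9 + 3 = 1937434593 —(−1)→ 1937434592
1937434592 —HB9→ 5·9^9 + 5·9^5 + 5·9^4 + 5·9^3 + 5·9^2 + 5·9 + 2 —bump→ 5·10^10 + 5·10^5 + 5·10^4 + 5·10^3 + 5·10^2 + 5·10 + 2 = 50000555552 —(−1)→ 50000555551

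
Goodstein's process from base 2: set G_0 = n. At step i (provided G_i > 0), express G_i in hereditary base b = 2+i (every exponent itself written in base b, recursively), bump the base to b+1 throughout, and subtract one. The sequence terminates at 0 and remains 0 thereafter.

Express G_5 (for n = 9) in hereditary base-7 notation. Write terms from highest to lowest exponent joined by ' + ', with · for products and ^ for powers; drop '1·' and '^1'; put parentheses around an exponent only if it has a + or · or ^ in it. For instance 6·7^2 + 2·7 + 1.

step 0: 9 = 2^(2 + 1) + 1; sub 3 for 2: 3^(3 + 1) + 1; = 82; G_1 = 82−1 = 81
step 1: 81 = 3^(3 + 1); sub 4 for 3: 4^(4 + 1); = 1024; G_2 = 1024−1 = 1023
step 2: 1023 = 3·4^4 + 3·4^3 + 3·4^2 + 3·4 + 3; sub 5 for 4: 3·5^5 + 3·5^3 + 3·5^2 + 3·5 + 3; = 9843; G_3 = 9843−1 = 9842
step 3: 9842 = 3·5^5 + 3·5^3 + 3·5^2 + 3·5 + 2; sub 6 for 5: 3·6^6 + 3·6^3 + 3·6^2 + 3·6 + 2; = 140744; G_4 = 140744−1 = 140743
step 4: 140743 = 3·6^6 + 3·6^3 + 3·6^2 + 3·6 + 1; sub 7 for 6: 3·7^7 + 3·7^3 + 3·7^2 + 3·7 + 1; = 2471827; G_5 = 2471827−1 = 2471826
step 5: 2471826 = 3·7^7 + 3·7^3 + 3·7^2 + 3·7; sub 8 for 7: 3·8^8 + 3·8^3 + 3·8^2 + 3·8; = 50333400; G_6 = 50333400−1 = 50333399

3·7^7 + 3·7^3 + 3·7^2 + 3·7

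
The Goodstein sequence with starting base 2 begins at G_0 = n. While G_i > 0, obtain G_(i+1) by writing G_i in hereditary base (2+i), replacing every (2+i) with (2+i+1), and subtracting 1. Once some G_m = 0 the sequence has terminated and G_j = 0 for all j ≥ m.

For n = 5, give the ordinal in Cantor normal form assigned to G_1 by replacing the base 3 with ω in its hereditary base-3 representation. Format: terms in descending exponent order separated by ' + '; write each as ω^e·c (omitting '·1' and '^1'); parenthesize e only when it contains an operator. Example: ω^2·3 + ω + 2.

ω^ω

5 —HB2→ 2^2 + 1 —bump→ 3^3 + 1 = 28 —(−1)→ 27
27 —HB3→ 3^3 —bump→ 4^4 = 256 —(−1)→ 255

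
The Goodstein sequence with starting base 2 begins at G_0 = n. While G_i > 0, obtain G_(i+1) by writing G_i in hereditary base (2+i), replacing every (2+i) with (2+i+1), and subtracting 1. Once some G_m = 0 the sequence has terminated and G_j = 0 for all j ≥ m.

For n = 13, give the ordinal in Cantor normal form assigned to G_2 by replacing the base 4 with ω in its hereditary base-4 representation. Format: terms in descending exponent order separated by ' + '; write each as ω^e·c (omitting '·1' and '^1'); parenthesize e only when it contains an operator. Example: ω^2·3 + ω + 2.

step 0: 13 = 2^(2 + 1) + 2^2 + 1; sub 3 for 2: 3^(3 + 1) + 3^3 + 1; = 109; G_1 = 109−1 = 108
step 1: 108 = 3^(3 + 1) + 3^3; sub 4 for 3: 4^(4 + 1) + 4^4; = 1280; G_2 = 1280−1 = 1279

ω^(ω + 1) + ω^3·3 + ω^2·3 + ω·3 + 3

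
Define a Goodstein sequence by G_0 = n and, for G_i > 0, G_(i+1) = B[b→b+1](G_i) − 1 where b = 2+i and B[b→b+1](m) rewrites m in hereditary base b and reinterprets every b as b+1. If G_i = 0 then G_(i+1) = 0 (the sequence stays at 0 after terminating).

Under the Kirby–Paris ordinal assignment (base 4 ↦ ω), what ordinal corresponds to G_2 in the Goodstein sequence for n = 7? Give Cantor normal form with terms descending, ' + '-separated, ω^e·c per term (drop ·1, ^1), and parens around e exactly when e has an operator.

ω^ω + 3

7 —HB2→ 2^2 + 2 + 1 —bump→ 3^3 + 3 + 1 = 31 —(−1)→ 30
30 —HB3→ 3^3 + 3 —bump→ 4^4 + 4 = 260 —(−1)→ 259
259 —HB4→ 4^4 + 3 —bump→ 5^5 + 3 = 3128 —(−1)→ 3127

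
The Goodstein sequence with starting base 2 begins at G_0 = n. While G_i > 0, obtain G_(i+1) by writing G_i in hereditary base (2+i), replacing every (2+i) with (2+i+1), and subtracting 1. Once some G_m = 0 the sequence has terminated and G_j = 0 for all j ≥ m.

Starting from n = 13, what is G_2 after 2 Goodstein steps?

1279

G_0=13  [base 2] 2^(2 + 1) + 2^2 + 1  →[2↦3]→  3^(3 + 1) + 3^3 + 1 = 109  −1 ⇒ G_1=108
G_1=108  [base 3] 3^(3 + 1) + 3^3  →[3↦4]→  4^(4 + 1) + 4^4 = 1280  −1 ⇒ G_2=1279
G_2=1279  [base 4] 4^(4 + 1) + 3·4^3 + 3·4^2 + 3·4 + 3  →[4↦5]→  5^(5 + 1) + 3·5^3 + 3·5^2 + 3·5 + 3 = 16093  −1 ⇒ G_3=16092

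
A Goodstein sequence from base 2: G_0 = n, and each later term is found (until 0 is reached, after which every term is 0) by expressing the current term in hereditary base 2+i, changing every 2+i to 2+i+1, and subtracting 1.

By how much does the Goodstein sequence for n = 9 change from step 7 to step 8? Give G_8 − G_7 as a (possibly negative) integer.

28837739404

G_0=9  [base 2] 2^(2 + 1) + 1  →[2↦3]→  3^(3 + 1) + 1 = 82  −1 ⇒ G_1=81
G_1=81  [base 3] 3^(3 + 1)  →[3↦4]→  4^(4 + 1) = 1024  −1 ⇒ G_2=1023
G_2=1023  [base 4] 3·4^4 + 3·4^3 + 3·4^2 + 3·4 + 3  →[4↦5]→  3·5^5 + 3·5^3 + 3·5^2 + 3·5 + 3 = 9843  −1 ⇒ G_3=9842
G_3=9842  [base 5] 3·5^5 + 3·5^3 + 3·5^2 + 3·5 + 2  →[5↦6]→  3·6^6 + 3·6^3 + 3·6^2 + 3·6 + 2 = 140744  −1 ⇒ G_4=140743
G_4=140743  [base 6] 3·6^6 + 3·6^3 + 3·6^2 + 3·6 + 1  →[6↦7]→  3·7^7 + 3·7^3 + 3·7^2 + 3·7 + 1 = 2471827  −1 ⇒ G_5=2471826
G_5=2471826  [base 7] 3·7^7 + 3·7^3 + 3·7^2 + 3·7  →[7↦8]→  3·8^8 + 3·8^3 + 3·8^2 + 3·8 = 50333400  −1 ⇒ G_6=50333399
G_6=50333399  [base 8] 3·8^8 + 3·8^3 + 3·8^2 + 2·8 + 7  →[8↦9]→  3·9^9 + 3·9^3 + 3·9^2 + 2·9 + 7 = 1162263922  −1 ⇒ G_7=1162263921
G_7=1162263921  [base 9] 3·9^9 + 3·9^3 + 3·9^2 + 2·9 + 6  →[9↦10]→  3·10^10 + 3·10^3 + 3·10^2 + 2·10 + 6 = 30000003326  −1 ⇒ G_8=30000003325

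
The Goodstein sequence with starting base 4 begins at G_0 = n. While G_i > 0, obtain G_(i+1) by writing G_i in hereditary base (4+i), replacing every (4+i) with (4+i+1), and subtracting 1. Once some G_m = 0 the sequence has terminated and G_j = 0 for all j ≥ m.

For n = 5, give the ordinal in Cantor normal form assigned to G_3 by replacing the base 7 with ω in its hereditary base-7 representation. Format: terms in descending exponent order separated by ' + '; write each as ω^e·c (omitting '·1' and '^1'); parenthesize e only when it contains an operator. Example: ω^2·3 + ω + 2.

4

G_0 = 5. HB_4(5) = 4 + 1. Bump = 6. G_1 = 5.
G_1 = 5. HB_5(5) = 5. Bump = 6. G_2 = 5.
G_2 = 5. HB_6(5) = 5. Bump = 5. G_3 = 4.
G_3 = 4. HB_7(4) = 4. Bump = 4. G_4 = 3.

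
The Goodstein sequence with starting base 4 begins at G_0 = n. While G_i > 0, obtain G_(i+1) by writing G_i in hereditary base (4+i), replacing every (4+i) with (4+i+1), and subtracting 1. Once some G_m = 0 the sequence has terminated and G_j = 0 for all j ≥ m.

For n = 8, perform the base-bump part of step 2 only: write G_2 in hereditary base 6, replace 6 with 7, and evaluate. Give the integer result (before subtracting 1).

8 —HB4→ 2·4 —bump→ 2·5 = 10 —(−1)→ 9
9 —HB5→ 5 + 4 —bump→ 6 + 4 = 10 —(−1)→ 9

10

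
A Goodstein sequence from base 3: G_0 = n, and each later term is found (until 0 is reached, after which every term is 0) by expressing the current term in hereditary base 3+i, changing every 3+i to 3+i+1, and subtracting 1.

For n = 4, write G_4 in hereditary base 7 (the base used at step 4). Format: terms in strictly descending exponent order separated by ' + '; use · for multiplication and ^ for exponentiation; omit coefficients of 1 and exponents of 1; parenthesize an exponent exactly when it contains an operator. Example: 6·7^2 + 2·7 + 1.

2

G_0=4  [base 3] 3 + 1  →[3↦4]→  4 + 1 = 5  −1 ⇒ G_1=4
G_1=4  [base 4] 4  →[4↦5]→  5 = 5  −1 ⇒ G_2=4
G_2=4  [base 5] 4  →[5↦6]→  4 = 4  −1 ⇒ G_3=3
G_3=3  [base 6] 3  →[6↦7]→  3 = 3  −1 ⇒ G_4=2
G_4=2  [base 7] 2  →[7↦8]→  2 = 2  −1 ⇒ G_5=1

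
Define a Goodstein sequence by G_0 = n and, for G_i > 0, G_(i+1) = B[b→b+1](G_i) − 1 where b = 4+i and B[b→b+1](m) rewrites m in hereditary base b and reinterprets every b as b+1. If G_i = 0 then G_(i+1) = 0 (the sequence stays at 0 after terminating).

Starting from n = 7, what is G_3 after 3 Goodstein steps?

7

7 —HB4→ 4 + 3 —bump→ 5 + 3 = 8 —(−1)→ 7
7 —HB5→ 5 + 2 —bump→ 6 + 2 = 8 —(−1)→ 7
7 —HB6→ 6 + 1 —bump→ 7 + 1 = 8 —(−1)→ 7
7 —HB7→ 7 —bump→ 8 = 8 —(−1)→ 7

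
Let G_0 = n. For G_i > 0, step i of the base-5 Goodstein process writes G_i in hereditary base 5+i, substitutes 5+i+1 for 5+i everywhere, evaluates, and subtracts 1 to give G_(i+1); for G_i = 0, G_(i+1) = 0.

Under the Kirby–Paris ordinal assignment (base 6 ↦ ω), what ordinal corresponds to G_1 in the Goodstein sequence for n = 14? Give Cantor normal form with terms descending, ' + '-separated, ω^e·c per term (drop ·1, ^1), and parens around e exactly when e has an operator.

ω·2 + 3

14 —HB5→ 2·5 + 4 —bump→ 2·6 + 4 = 16 —(−1)→ 15
15 —HB6→ 2·6 + 3 —bump→ 2·7 + 3 = 17 —(−1)→ 16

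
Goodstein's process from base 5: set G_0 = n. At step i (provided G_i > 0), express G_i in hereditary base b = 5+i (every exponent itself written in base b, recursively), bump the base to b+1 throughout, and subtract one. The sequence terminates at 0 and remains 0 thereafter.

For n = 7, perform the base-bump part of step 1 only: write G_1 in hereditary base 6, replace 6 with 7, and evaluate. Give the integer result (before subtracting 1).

7 —HB5→ 5 + 2 —bump→ 6 + 2 = 8 —(−1)→ 7
7 —HB6→ 6 + 1 —bump→ 7 + 1 = 8 —(−1)→ 7

8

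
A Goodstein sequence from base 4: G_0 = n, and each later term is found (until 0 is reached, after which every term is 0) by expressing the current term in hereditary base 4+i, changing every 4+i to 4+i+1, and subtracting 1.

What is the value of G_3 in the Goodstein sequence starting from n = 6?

6 —HB4→ 4 + 2 —bump→ 5 + 2 = 7 —(−1)→ 6
6 —HB5→ 5 + 1 —bump→ 6 + 1 = 7 —(−1)→ 6
6 —HB6→ 6 —bump→ 7 = 7 —(−1)→ 6
6 —HB7→ 6 —bump→ 6 = 6 —(−1)→ 5

6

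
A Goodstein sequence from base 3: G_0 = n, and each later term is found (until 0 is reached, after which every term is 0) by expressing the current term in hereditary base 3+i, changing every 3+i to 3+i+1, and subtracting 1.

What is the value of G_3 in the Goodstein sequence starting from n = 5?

step 0: 5 = 3 + 2; sub 4 for 3: 4 + 2; = 6; G_1 = 6−1 = 5
step 1: 5 = 4 + 1; sub 5 for 4: 5 + 1; = 6; G_2 = 6−1 = 5
step 2: 5 = 5; sub 6 for 5: 6; = 6; G_3 = 6−1 = 5
step 3: 5 = 5; sub 7 for 6: 5; = 5; G_4 = 5−1 = 4

5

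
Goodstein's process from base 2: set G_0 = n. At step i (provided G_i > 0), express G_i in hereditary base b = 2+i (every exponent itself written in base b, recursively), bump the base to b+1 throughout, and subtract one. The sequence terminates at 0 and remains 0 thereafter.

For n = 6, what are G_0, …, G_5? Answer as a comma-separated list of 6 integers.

(0) 6|_2 = 2^2 + 2 ↦ 3^3 + 3|_3 = 30 ⇒ 29
(1) 29|_3 = 3^3 + 2 ↦ 4^4 + 2|_4 = 258 ⇒ 257
(2) 257|_4 = 4^4 + 1 ↦ 5^5 + 1|_5 = 3126 ⇒ 3125
(3) 3125|_5 = 5^5 ↦ 6^6|_6 = 46656 ⇒ 46655
(4) 46655|_6 = 5·6^5 + 5·6^4 + 5·6^3 + 5·6^2 + 5·6 + 5 ↦ 5·7^5 + 5·7^4 + 5·7^3 + 5·7^2 + 5·7 + 5|_7 = 98040 ⇒ 98039

6, 29, 257, 3125, 46655, 98039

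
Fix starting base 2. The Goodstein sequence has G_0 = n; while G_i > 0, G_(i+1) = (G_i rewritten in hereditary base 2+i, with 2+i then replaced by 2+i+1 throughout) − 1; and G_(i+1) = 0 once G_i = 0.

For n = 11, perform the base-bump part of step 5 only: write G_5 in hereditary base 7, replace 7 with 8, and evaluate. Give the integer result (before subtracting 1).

[0] 11 ≡ 2^(2 + 1) + 2 + 1 (base 2). Lift 3: 85. −1: 84.
[1] 84 ≡ 3^(3 + 1) + 3 (base 3). Lift 4: 1028. −1: 1027.
[2] 1027 ≡ 4^(4 + 1) + 3 (base 4). Lift 5: 15628. −1: 15627.
[3] 15627 ≡ 5^(5 + 1) + 2 (base 5). Lift 6: 279938. −1: 279937.
[4] 279937 ≡ 6^(6 + 1) + 1 (base 6). Lift 7: 5764802. −1: 5764801.

134217728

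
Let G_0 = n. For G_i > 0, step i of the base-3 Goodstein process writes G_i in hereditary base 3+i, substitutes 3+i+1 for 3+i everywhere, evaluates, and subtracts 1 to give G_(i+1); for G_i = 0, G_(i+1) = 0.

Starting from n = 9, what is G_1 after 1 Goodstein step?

i=0: 9 = 3^2 (b=3); 3→4: 4^2 = 16; 16−1 = 15
i=1: 15 = 3·4 + 3 (b=4); 4→5: 3·5 + 3 = 18; 18−1 = 17

15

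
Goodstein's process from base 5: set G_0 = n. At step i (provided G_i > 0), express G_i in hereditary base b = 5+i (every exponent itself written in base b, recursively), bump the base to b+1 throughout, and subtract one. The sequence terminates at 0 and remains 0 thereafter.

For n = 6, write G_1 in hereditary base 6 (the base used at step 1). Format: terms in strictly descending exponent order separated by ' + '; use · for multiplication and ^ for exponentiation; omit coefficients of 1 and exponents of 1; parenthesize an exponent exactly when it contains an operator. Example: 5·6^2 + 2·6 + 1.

G_0=6  [base 5] 5 + 1  →[5↦6]→  6 + 1 = 7  −1 ⇒ G_1=6
G_1=6  [base 6] 6  →[6↦7]→  7 = 7  −1 ⇒ G_2=6

6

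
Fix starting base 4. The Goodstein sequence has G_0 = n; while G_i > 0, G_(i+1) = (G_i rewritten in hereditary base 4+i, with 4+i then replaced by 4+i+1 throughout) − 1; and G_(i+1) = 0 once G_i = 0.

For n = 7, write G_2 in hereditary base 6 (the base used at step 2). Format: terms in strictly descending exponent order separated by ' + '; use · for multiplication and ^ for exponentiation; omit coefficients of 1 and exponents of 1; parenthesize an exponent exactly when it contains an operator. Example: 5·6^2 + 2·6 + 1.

7 —HB4→ 4 + 3 —bump→ 5 + 3 = 8 —(−1)→ 7
7 —HB5→ 5 + 2 —bump→ 6 + 2 = 8 —(−1)→ 7

6 + 1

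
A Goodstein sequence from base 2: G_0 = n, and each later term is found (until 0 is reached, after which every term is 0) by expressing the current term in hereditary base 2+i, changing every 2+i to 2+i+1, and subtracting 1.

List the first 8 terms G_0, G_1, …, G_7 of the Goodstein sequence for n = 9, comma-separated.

9, 81, 1023, 9842, 140743, 2471826, 50333399, 1162263921

9 —HB2→ 2^(2 + 1) + 1 —bump→ 3^(3 + 1) + 1 = 82 —(−1)→ 81
81 —HB3→ 3^(3 + 1) —bump→ 4^(4 + 1) = 1024 —(−1)→ 1023
1023 —HB4→ 3·4^4 + 3·4^3 + 3·4^2 + 3·4 + 3 —bump→ 3·5^5 + 3·5^3 + 3·5^2 + 3·5 + 3 = 9843 —(−1)→ 9842
9842 —HB5→ 3·5^5 + 3·5^3 + 3·5^2 + 3·5 + 2 —bump→ 3·6^6 + 3·6^3 + 3·6^2 + 3·6 + 2 = 140744 —(−1)→ 140743
140743 —HB6→ 3·6^6 + 3·6^3 + 3·6^2 + 3·6 + 1 —bump→ 3·7^7 + 3·7^3 + 3·7^2 + 3·7 + 1 = 2471827 —(−1)→ 2471826
2471826 —HB7→ 3·7^7 + 3·7^3 + 3·7^2 + 3·7 —bump→ 3·8^8 + 3·8^3 + 3·8^2 + 3·8 = 50333400 —(−1)→ 50333399
50333399 —HB8→ 3·8^8 + 3·8^3 + 3·8^2 + 2·8 + 7 —bump→ 3·9^9 + 3·9^3 + 3·9^2 + 2·9 + 7 = 1162263922 —(−1)→ 1162263921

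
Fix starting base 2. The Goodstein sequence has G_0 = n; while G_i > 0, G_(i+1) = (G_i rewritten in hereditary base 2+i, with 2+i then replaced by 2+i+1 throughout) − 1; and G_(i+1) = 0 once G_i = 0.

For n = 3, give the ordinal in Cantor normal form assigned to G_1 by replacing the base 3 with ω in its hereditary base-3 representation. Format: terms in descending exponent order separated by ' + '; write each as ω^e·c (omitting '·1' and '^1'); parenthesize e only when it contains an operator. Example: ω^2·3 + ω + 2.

3 —HB2→ 2 + 1 —bump→ 3 + 1 = 4 —(−1)→ 3
3 —HB3→ 3 —bump→ 4 = 4 —(−1)→ 3

ω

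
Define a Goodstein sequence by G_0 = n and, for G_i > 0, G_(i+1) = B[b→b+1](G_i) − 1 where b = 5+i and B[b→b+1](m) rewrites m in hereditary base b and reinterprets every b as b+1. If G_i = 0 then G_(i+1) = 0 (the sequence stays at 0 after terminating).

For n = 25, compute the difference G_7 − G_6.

step 0: 25 = 5^2; sub 6 for 5: 6^2; = 36; G_1 = 36−1 = 35
step 1: 35 = 5·6 + 5; sub 7 for 6: 5·7 + 5; = 40; G_2 = 40−1 = 39
step 2: 39 = 5·7 + 4; sub 8 for 7: 5·8 + 4; = 44; G_3 = 44−1 = 43
step 3: 43 = 5·8 + 3; sub 9 for 8: 5·9 + 3; = 48; G_4 = 48−1 = 47
step 4: 47 = 5·9 + 2; sub 10 for 9: 5·10 + 2; = 52; G_5 = 52−1 = 51
step 5: 51 = 5·10 + 1; sub 11 for 10: 5·11 + 1; = 56; G_6 = 56−1 = 55
step 6: 55 = 5·11; sub 12 for 11: 5·12; = 60; G_7 = 60−1 = 59

4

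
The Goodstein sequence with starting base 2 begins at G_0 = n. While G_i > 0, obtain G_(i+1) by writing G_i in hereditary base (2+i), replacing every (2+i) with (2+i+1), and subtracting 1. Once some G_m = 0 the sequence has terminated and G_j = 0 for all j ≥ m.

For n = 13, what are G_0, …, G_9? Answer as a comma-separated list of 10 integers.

base 2: 13 = 2^(2 + 1) + 2^2 + 1; at 3: 3^(3 + 1) + 3^3 + 1 = 109; next = 108
base 3: 108 = 3^(3 + 1) + 3^3; at 4: 4^(4 + 1) + 4^4 = 1280; next = 1279
base 4: 1279 = 4^(4 + 1) + 3·4^3 + 3·4^2 + 3·4 + 3; at 5: 5^(5 + 1) + 3·5^3 + 3·5^2 + 3·5 + 3 = 16093; next = 16092
base 5: 16092 = 5^(5 + 1) + 3·5^3 + 3·5^2 + 3·5 + 2; at 6: 6^(6 + 1) + 3·6^3 + 3·6^2 + 3·6 + 2 = 280712; next = 280711
base 6: 280711 = 6^(6 + 1) + 3·6^3 + 3·6^2 + 3·6 + 1; at 7: 7^(7 + 1) + 3·7^3 + 3·7^2 + 3·7 + 1 = 5765999; next = 5765998
base 7: 5765998 = 7^(7 + 1) + 3·7^3 + 3·7^2 + 3·7; at 8: 8^(8 + 1) + 3·8^3 + 3·8^2 + 3·8 = 134219480; next = 134219479
base 8: 134219479 = 8^(8 + 1) + 3·8^3 + 3·8^2 + 2·8 + 7; at 9: 9^(9 + 1) + 3·9^3 + 3·9^2 + 2·9 + 7 = 3486786856; next = 3486786855
base 9: 3486786855 = 9^(9 + 1) + 3·9^3 + 3·9^2 + 2·9 + 6; at 10: 10^(10 + 1) + 3·10^3 + 3·10^2 + 2·10 + 6 = 100000003326; next = 100000003325
base 10: 100000003325 = 10^(10 + 1) + 3·10^3 + 3·10^2 + 2·10 + 5; at 11: 11^(11 + 1) + 3·11^3 + 3·11^2 + 2·11 + 5 = 3138428381104; next = 3138428381103

13, 108, 1279, 16092, 280711, 5765998, 134219479, 3486786855, 100000003325, 3138428381103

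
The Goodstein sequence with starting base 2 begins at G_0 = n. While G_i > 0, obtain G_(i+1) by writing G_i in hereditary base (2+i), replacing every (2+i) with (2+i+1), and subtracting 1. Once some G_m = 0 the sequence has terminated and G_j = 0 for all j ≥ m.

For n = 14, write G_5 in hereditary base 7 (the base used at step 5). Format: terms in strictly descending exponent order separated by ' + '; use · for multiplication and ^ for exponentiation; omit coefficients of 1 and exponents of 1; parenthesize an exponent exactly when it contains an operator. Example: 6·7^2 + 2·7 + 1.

7^(7 + 1) + 5·7^5 + 5·7^4 + 5·7^3 + 5·7^2 + 5·7 + 4

[0] 14 ≡ 2^(2 + 1) + 2^2 + 2 (base 2). Lift 3: 111. −1: 110.
[1] 110 ≡ 3^(3 + 1) + 3^3 + 2 (base 3). Lift 4: 1282. −1: 1281.
[2] 1281 ≡ 4^(4 + 1) + 4^4 + 1 (base 4). Lift 5: 18751. −1: 18750.
[3] 18750 ≡ 5^(5 + 1) + 5^5 (base 5). Lift 6: 326592. −1: 326591.
[4] 326591 ≡ 6^(6 + 1) + 5·6^5 + 5·6^4 + 5·6^3 + 5·6^2 + 5·6 + 5 (base 6). Lift 7: 5862841. −1: 5862840.
[5] 5862840 ≡ 7^(7 + 1) + 5·7^5 + 5·7^4 + 5·7^3 + 5·7^2 + 5·7 + 4 (base 7). Lift 8: 134404972. −1: 134404971.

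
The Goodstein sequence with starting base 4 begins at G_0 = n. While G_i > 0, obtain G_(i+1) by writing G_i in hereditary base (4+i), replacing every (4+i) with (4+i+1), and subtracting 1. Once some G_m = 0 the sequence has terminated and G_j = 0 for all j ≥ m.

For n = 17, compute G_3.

17 —HB4→ 4^2 + 1 —bump→ 5^2 + 1 = 26 —(−1)→ 25
25 —HB5→ 5^2 —bump→ 6^2 = 36 —(−1)→ 35
35 —HB6→ 5·6 + 5 —bump→ 5·7 + 5 = 40 —(−1)→ 39

39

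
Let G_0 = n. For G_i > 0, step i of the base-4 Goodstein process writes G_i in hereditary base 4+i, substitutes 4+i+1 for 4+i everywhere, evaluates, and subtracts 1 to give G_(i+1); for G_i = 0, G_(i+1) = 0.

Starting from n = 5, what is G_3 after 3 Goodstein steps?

[0] 5 ≡ 4 + 1 (base 4). Lift 5: 6. −1: 5.
[1] 5 ≡ 5 (base 5). Lift 6: 6. −1: 5.
[2] 5 ≡ 5 (base 6). Lift 7: 5. −1: 4.
[3] 4 ≡ 4 (base 7). Lift 8: 4. −1: 3.

4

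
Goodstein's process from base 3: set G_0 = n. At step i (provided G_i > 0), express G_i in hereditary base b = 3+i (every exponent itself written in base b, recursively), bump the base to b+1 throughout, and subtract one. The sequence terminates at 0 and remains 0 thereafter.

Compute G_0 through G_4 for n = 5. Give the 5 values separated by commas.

base 3: 5 = 3 + 2; at 4: 4 + 2 = 6; next = 5
base 4: 5 = 4 + 1; at 5: 5 + 1 = 6; next = 5
base 5: 5 = 5; at 6: 6 = 6; next = 5
base 6: 5 = 5; at 7: 5 = 5; next = 4

5, 5, 5, 5, 4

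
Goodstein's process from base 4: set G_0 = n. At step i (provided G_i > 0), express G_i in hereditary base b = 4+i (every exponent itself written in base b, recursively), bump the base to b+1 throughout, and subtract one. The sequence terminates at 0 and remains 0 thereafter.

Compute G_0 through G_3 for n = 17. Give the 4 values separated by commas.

17, 25, 35, 39

17 —HB4→ 4^2 + 1 —bump→ 5^2 + 1 = 26 —(−1)→ 25
25 —HB5→ 5^2 —bump→ 6^2 = 36 —(−1)→ 35
35 —HB6→ 5·6 + 5 —bump→ 5·7 + 5 = 40 —(−1)→ 39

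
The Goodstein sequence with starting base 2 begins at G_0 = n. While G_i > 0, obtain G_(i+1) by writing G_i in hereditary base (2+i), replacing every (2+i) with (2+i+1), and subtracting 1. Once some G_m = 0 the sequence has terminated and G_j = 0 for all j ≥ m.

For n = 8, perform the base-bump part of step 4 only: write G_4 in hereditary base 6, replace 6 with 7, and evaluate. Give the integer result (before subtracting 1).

step 0: 8 = 2^(2 + 1); sub 3 for 2: 3^(3 + 1); = 81; G_1 = 81−1 = 80
step 1: 80 = 2·3^3 + 2·3^2 + 2·3 + 2; sub 4 for 3: 2·4^4 + 2·4^2 + 2·4 + 2; = 554; G_2 = 554−1 = 553
step 2: 553 = 2·4^4 + 2·4^2 + 2·4 + 1; sub 5 for 4: 2·5^5 + 2·5^2 + 2·5 + 1; = 6311; G_3 = 6311−1 = 6310
step 3: 6310 = 2·5^5 + 2·5^2 + 2·5; sub 6 for 5: 2·6^6 + 2·6^2 + 2·6; = 93396; G_4 = 93396−1 = 93395
step 4: 93395 = 2·6^6 + 2·6^2 + 6 + 5; sub 7 for 6: 2·7^7 + 2·7^2 + 7 + 5; = 1647196; G_5 = 1647196−1 = 1647195

1647196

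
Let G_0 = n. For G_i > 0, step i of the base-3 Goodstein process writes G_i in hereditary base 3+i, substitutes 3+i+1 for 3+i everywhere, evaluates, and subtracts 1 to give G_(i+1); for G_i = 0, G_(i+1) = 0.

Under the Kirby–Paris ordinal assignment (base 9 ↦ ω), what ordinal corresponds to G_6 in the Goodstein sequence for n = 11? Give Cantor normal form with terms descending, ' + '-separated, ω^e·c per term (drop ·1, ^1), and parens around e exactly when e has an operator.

[0] 11 ≡ 3^2 + 2 (base 3). Lift 4: 18. −1: 17.
[1] 17 ≡ 4^2 + 1 (base 4). Lift 5: 26. −1: 25.
[2] 25 ≡ 5^2 (base 5). Lift 6: 36. −1: 35.
[3] 35 ≡ 5·6 + 5 (base 6). Lift 7: 40. −1: 39.
[4] 39 ≡ 5·7 + 4 (base 7). Lift 8: 44. −1: 43.
[5] 43 ≡ 5·8 + 3 (base 8). Lift 9: 48. −1: 47.
[6] 47 ≡ 5·9 + 2 (base 9). Lift 10: 52. −1: 51.

ω·5 + 2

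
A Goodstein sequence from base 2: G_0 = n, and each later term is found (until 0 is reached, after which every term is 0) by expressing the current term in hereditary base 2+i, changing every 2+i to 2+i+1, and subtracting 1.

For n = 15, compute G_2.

1283

[0] 15 ≡ 2^(2 + 1) + 2^2 + 2 + 1 (base 2). Lift 3: 112. −1: 111.
[1] 111 ≡ 3^(3 + 1) + 3^3 + 3 (base 3). Lift 4: 1284. −1: 1283.
[2] 1283 ≡ 4^(4 + 1) + 4^4 + 3 (base 4). Lift 5: 18753. −1: 18752.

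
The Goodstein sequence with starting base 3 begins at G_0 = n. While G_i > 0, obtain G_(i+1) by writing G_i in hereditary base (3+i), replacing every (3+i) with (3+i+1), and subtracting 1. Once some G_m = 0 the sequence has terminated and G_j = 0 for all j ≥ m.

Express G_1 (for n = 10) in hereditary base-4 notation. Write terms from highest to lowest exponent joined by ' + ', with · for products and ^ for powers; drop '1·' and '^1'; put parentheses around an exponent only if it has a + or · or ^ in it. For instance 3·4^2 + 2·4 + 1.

4^2

step 0: 10 = 3^2 + 1; sub 4 for 3: 4^2 + 1; = 17; G_1 = 17−1 = 16
step 1: 16 = 4^2; sub 5 for 4: 5^2; = 25; G_2 = 25−1 = 24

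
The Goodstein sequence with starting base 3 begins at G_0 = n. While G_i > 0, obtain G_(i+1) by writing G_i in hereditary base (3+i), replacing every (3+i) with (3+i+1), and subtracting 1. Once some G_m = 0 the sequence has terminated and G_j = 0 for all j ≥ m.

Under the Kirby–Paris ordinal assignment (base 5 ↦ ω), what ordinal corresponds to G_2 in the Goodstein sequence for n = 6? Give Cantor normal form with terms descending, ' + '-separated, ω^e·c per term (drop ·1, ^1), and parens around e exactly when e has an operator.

6 —HB3→ 2·3 —bump→ 2·4 = 8 —(−1)→ 7
7 —HB4→ 4 + 3 —bump→ 5 + 3 = 8 —(−1)→ 7

ω + 2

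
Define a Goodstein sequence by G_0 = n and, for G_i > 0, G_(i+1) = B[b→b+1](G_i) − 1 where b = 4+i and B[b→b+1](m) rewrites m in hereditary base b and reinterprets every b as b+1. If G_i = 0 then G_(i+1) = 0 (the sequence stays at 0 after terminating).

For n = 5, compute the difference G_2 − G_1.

0

base 4: 5 = 4 + 1; at 5: 5 + 1 = 6; next = 5
base 5: 5 = 5; at 6: 6 = 6; next = 5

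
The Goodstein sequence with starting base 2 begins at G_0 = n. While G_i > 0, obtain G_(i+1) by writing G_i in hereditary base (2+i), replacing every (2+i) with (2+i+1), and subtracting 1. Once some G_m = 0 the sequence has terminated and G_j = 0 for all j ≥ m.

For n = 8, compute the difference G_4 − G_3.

base 2: 8 = 2^(2 + 1); at 3: 3^(3 + 1) = 81; next = 80
base 3: 80 = 2·3^3 + 2·3^2 + 2·3 + 2; at 4: 2·4^4 + 2·4^2 + 2·4 + 2 = 554; next = 553
base 4: 553 = 2·4^4 + 2·4^2 + 2·4 + 1; at 5: 2·5^5 + 2·5^2 + 2·5 + 1 = 6311; next = 6310
base 5: 6310 = 2·5^5 + 2·5^2 + 2·5; at 6: 2·6^6 + 2·6^2 + 2·6 = 93396; next = 93395

87085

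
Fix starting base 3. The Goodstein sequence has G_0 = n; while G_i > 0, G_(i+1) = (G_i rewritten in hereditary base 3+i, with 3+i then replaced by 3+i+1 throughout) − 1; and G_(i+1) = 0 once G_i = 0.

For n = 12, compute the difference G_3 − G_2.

10

(0) 12|_3 = 3^2 + 3 ↦ 4^2 + 4|_4 = 20 ⇒ 19
(1) 19|_4 = 4^2 + 3 ↦ 5^2 + 3|_5 = 28 ⇒ 27
(2) 27|_5 = 5^2 + 2 ↦ 6^2 + 2|_6 = 38 ⇒ 37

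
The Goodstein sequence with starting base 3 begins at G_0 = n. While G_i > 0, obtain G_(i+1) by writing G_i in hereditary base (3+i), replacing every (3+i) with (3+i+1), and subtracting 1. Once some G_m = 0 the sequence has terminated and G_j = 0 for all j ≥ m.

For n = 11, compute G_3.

35

[0] 11 ≡ 3^2 + 2 (base 3). Lift 4: 18. −1: 17.
[1] 17 ≡ 4^2 + 1 (base 4). Lift 5: 26. −1: 25.
[2] 25 ≡ 5^2 (base 5). Lift 6: 36. −1: 35.
[3] 35 ≡ 5·6 + 5 (base 6). Lift 7: 40. −1: 39.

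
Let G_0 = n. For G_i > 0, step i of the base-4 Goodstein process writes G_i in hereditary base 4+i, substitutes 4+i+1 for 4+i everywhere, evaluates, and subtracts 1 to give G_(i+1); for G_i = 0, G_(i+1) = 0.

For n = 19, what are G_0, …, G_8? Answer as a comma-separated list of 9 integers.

19, 27, 37, 49, 63, 69, 75, 81, 87

base 4: 19 = 4^2 + 3; at 5: 5^2 + 3 = 28; next = 27
base 5: 27 = 5^2 + 2; at 6: 6^2 + 2 = 38; next = 37
base 6: 37 = 6^2 + 1; at 7: 7^2 + 1 = 50; next = 49
base 7: 49 = 7^2; at 8: 8^2 = 64; next = 63
base 8: 63 = 7·8 + 7; at 9: 7·9 + 7 = 70; next = 69
base 9: 69 = 7·9 + 6; at 10: 7·10 + 6 = 76; next = 75
base 10: 75 = 7·10 + 5; at 11: 7·11 + 5 = 82; next = 81
base 11: 81 = 7·11 + 4; at 12: 7·12 + 4 = 88; next = 87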